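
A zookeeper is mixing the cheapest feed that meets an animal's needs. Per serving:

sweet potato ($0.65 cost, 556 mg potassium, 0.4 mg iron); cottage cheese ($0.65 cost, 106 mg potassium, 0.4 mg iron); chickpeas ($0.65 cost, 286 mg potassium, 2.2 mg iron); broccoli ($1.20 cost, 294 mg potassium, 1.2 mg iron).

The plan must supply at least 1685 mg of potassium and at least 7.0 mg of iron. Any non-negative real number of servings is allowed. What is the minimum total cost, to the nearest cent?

Two binding constraints pin down two serving amounts, so the optimal mix uses at most two foods. The candidates are each food alone (scaled to the tighter of potassium/iron) and each pair with both constraints tight.
sweet potato only: max(1685/556, 7.0/0.4) = 17.5 servings → $11.38.
cottage cheese only: max(1685/106, 7.0/0.4) = 17.5 servings → $11.38.
chickpeas only: max(1685/286, 7.0/2.2) = 5.892 servings → $3.83.
broccoli only: max(1685/294, 7.0/1.2) = 5.833 servings → $7.00.
sweet potato + cottage cheese: intersection lies outside the first quadrant.
sweet potato + chickpeas with both tight: 1.538 servings and 2.902 servings → $2.89.
sweet potato + broccoli: intersection lies outside the first quadrant.
cottage cheese + chickpeas with both tight: 14.35 servings and 0.5724 servings → $9.70.
cottage cheese + broccoli: intersection lies outside the first quadrant.
chickpeas + broccoli with both tight: 0.1186 servings and 5.616 servings → $6.82.
So the least-cost plan costs $2.89.

$2.89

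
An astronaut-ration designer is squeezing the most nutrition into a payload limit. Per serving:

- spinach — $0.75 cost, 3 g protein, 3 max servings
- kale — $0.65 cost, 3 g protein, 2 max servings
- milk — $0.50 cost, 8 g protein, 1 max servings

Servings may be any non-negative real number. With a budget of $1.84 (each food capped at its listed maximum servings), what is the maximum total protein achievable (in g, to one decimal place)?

14.2 g

Protein per dollar: milk 16, kale 4.615, spinach 4.
Take 1 serving of milk: spends $0.50, +8.0 g protein (running total 8.0 g).
Take 2 servings of kale: spends $1.30, +6.0 g protein (running total 14.0 g).
Take 0.05333 servings of spinach: spends $0.04, +0.2 g protein (running total 14.2 g).
Filling greedily by protein-per-dollar is optimal for one linear limit, giving 14.2 g.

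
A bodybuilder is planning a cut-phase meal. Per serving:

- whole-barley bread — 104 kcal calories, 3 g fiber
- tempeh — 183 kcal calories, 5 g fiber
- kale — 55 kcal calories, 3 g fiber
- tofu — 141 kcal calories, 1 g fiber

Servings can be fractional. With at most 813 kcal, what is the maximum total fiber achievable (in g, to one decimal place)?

44.3 g

Fiber per kcal: kale 0.05455, whole-barley bread 0.02885, tempeh 0.02732, tofu 0.007092.
With no serving limits, spend the whole calories allowance on kale: 813 kcal / 55 kcal × 3 g = 44.3 g.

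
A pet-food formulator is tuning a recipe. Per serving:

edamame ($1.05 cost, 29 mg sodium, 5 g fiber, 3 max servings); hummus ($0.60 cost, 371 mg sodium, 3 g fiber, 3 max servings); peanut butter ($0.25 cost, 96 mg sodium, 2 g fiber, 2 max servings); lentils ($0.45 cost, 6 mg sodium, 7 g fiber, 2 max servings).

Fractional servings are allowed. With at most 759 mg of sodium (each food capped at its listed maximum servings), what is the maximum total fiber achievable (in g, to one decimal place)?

Fiber per mg sodium: lentils 1.167, edamame 0.1724, peanut butter 0.02083, hummus 0.008086.
Take 2 servings of lentils: uses 12 mg sodium, +14.0 g fiber (running total 14.0 g).
Take 3 servings of edamame: uses 87 mg sodium, +15.0 g fiber (running total 29.0 g).
Take 2 servings of peanut butter: uses 192 mg sodium, +4.0 g fiber (running total 33.0 g).
Take 1.261 servings of hummus: uses 468 mg sodium, +3.8 g fiber (running total 36.8 g).
Greedy by best ratio exhausts the sodium allowance optimally: 36.8 g.

36.8 g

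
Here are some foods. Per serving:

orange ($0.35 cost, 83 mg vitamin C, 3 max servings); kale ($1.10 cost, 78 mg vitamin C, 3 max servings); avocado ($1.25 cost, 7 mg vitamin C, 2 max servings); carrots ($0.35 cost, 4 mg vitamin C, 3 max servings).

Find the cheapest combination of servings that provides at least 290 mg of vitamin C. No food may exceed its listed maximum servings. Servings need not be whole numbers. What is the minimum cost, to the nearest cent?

$1.63

Cost per mg of vitamin C: orange $0.0042, kale $0.0141, carrots $0.0875, avocado $0.1786.
Take 3 servings of orange: +249.0 mg vitamin C for $1.05 (total $1.05, still need 41.0 mg).
Take 0.5256 servings of kale: +41.0 mg vitamin C for $0.58 (total $1.63, still need 0.0 mg).
Filling from the cheapest source first is optimal under one linear minimum: $1.63.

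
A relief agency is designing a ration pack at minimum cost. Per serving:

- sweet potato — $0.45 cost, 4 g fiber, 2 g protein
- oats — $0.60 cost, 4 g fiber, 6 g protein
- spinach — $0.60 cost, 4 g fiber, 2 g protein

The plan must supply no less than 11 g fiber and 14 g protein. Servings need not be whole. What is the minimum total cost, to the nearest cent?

sweet potato only: max(11/4, 14/2) = 7 servings → $3.15.
oats only: max(11/4, 14/6) = 2.75 servings → $1.65.
spinach only: max(11/4, 14/2) = 7 servings → $4.20.
sweet potato + oats with both tight: 0.625 servings and 2.125 servings → $1.56.
sweet potato + spinach (both tight): parallel constraints — no distinct corner.
oats + spinach with both tight: 2.125 servings and 0.625 servings → $1.65.
So the least-cost plan costs $1.56.

$1.56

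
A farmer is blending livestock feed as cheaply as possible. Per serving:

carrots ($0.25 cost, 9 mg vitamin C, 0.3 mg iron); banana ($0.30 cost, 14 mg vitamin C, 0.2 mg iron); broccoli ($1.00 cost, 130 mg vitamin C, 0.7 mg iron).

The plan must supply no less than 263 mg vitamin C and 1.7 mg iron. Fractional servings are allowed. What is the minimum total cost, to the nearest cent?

Minimising a linear cost over {vitamin C ≥ 263, iron ≥ 1.7, servings ≥ 0} — the optimum is at a vertex, using one or two foods.
carrots only: max(263/9, 1.7/0.3) = 29.22 servings → $7.31.
banana only: max(263/14, 1.7/0.2) = 18.79 servings → $5.64.
broccoli only: max(263/130, 1.7/0.7) = 2.429 servings → $2.43.
carrots + banana: the both-tight solution has a negative serving — not a feasible corner.
carrots + broccoli with both tight: 1.128 servings and 1.945 servings → $2.23.
banana + broccoli with both tight: 2.278 servings and 1.778 servings → $2.46.
So the least-cost plan costs $2.23.

$2.23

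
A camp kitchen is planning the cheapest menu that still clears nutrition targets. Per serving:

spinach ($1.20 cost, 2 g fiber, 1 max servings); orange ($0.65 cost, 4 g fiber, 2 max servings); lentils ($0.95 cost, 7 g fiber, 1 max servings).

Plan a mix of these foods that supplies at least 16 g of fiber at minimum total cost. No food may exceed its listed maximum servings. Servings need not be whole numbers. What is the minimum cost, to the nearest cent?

$2.85

Cost per g of fiber: lentils $0.1357, orange $0.1625, spinach $0.6000.
Take 1 serving of lentils: +7.0 g fiber for $0.95 (total $0.95, still need 9.0 g).
Take 2 servings of orange: +8.0 g fiber for $1.30 (total $2.25, still need 1.0 g).
Take 0.5 servings of spinach: +1.0 g fiber for $0.60 (total $2.85, still need 0.0 g).
Greedy by cheapest-per-g is optimal for a single linear constraint, so the minimum cost is $2.85.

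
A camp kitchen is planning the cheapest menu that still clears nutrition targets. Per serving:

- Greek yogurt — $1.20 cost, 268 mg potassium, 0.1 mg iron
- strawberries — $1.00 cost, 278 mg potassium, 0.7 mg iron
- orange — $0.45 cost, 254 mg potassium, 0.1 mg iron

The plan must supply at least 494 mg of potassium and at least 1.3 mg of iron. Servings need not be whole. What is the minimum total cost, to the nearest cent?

Greek yogurt only: max(494/268, 1.3/0.1) = 13 servings → $15.60.
strawberries only: max(494/278, 1.3/0.7) = 1.857 servings → $1.86.
orange only: max(494/254, 1.3/0.1) = 13 servings → $5.85.
Greek yogurt + strawberries with both targets exact would need a negative amount; discard.
Greek yogurt + orange with both targets exact would need a negative amount; discard.
strawberries + orange with both targets exact would need a negative amount; discard.
So the least-cost plan costs $1.86.

$1.86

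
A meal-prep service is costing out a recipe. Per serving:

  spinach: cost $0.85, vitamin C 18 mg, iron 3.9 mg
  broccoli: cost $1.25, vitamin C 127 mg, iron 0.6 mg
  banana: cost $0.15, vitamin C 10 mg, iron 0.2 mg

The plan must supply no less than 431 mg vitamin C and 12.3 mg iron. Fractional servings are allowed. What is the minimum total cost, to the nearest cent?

An LP optimum is at a vertex; with two nutrient constraints at most two foods are used. Check each candidate.
spinach only: max(431/18, 12.3/3.9) = 23.94 servings → $20.35.
broccoli only: max(431/127, 12.3/0.6) = 20.5 servings → $25.62.
banana only: max(431/10, 12.3/0.2) = 61.5 servings → $9.22.
spinach + broccoli with both tight: 2.69 servings and 3.012 servings → $6.05.
spinach + banana with both tight: 1.04 servings and 41.23 servings → $7.07.
broccoli + banana with both targets exact would need a negative amount; discard.
The minimum over all feasible corners is $6.05.

$6.05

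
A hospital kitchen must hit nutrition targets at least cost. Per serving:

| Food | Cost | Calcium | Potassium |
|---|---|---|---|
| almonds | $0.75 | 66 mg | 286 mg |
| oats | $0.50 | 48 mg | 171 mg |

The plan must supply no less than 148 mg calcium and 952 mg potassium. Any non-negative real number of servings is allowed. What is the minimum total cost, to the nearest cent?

almonds only: max(148/66, 952/286) = 3.329 servings → $2.50.
oats only: max(148/48, 952/171) = 5.567 servings → $2.78.
almonds + oats: the both-tight solution has a negative serving — not a feasible corner.
So the least-cost plan costs $2.50.

$2.50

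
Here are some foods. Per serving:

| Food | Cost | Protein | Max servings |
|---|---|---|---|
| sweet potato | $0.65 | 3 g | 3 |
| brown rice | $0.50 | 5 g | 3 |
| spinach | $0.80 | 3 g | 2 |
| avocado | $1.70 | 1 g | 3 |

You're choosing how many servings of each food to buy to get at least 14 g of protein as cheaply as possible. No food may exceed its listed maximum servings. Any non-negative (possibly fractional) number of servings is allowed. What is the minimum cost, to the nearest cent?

Cost per g of protein: brown rice $0.1000, sweet potato $0.2167, spinach $0.2667, avocado $1.7000.
Take 2.8 servings of brown rice: +14.0 g protein for $1.40 (total $1.40, still need 0.0 g).
Filling from the cheapest source first is optimal under one linear minimum: $1.40.

$1.40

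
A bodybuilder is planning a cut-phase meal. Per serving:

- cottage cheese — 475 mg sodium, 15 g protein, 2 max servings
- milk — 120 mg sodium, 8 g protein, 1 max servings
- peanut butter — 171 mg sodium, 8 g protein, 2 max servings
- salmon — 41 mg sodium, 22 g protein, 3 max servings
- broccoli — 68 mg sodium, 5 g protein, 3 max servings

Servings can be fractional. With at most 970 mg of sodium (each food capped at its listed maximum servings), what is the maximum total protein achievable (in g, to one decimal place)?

110.7 g

Protein per mg sodium: salmon 0.5366, broccoli 0.07353, milk 0.06667, peanut butter 0.04678, cottage cheese 0.03158.
Take 3 servings of salmon: uses 123 mg sodium, +66.0 g protein (running total 66.0 g).
Take 3 servings of broccoli: uses 204 mg sodium, +15.0 g protein (running total 81.0 g).
Take 1 serving of milk: uses 120 mg sodium, +8.0 g protein (running total 89.0 g).
Take 2 servings of peanut butter: uses 342 mg sodium, +16.0 g protein (running total 105.0 g).
Take 0.3811 servings of cottage cheese: uses 181 mg sodium, +5.7 g protein (running total 110.7 g).
Filling greedily by protein-per-mg sodium is optimal for one linear limit, giving 110.7 g.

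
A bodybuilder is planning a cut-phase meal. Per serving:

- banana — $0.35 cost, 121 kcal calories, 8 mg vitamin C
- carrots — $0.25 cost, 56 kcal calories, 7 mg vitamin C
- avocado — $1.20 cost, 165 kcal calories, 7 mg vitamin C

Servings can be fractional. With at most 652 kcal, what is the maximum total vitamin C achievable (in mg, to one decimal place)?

81.5 mg

Vitamin C per kcal: carrots 0.125, banana 0.06612, avocado 0.04242.
With no serving limits, spend the whole calories allowance on carrots: 652 kcal / 56 kcal × 7 mg = 81.5 mg.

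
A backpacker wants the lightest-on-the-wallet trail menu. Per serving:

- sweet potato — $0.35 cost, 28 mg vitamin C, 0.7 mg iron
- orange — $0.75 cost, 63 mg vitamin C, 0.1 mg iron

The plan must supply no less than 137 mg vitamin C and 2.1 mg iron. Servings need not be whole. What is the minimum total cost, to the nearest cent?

An LP optimum is at a vertex; with two nutrient constraints at most two foods are used. Check each candidate.
sweet potato only: max(137/28, 2.1/0.7) = 4.893 servings → $1.71.
orange only: max(137/63, 2.1/0.1) = 21 servings → $15.75.
sweet potato + orange with both tight: 2.872 servings and 0.8983 servings → $1.68.
The minimum over all feasible corners is $1.68.

$1.68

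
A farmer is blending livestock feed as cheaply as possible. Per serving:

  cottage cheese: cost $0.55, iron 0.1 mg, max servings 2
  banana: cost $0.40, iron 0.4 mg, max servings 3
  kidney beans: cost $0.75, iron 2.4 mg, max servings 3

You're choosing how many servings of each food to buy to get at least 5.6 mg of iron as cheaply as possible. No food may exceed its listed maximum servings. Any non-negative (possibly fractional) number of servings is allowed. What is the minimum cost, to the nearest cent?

Cost per mg of iron: kidney beans $0.3125, banana $1.0000, cottage cheese $5.5000.
Take 2.333 servings of kidney beans: +5.6 mg iron for $1.75 (total $1.75, still need 0.0 mg).
Filling from the cheapest source first is optimal under one linear minimum: $1.75.

$1.75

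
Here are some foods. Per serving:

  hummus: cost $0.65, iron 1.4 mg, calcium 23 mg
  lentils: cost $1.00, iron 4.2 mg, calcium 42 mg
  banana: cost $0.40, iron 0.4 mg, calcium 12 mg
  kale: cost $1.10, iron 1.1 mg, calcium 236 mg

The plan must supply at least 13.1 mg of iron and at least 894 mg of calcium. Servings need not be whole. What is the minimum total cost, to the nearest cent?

hummus only: max(13.1/1.4, 894/23) = 38.87 servings → $25.27.
lentils only: max(13.1/4.2, 894/42) = 21.29 servings → $21.29.
banana only: max(13.1/0.4, 894/12) = 74.5 servings → $29.80.
kale only: max(13.1/1.1, 894/236) = 11.91 servings → $13.10.
hummus + lentils: the both-tight solution has a negative serving — not a feasible corner.
hummus + banana: intersection lies outside the first quadrant.
hummus + kale with both tight: 6.91 servings and 3.115 servings → $7.92.
lentils + banana: intersection lies outside the first quadrant.
lentils + kale with both tight: 2.231 servings and 3.391 servings → $5.96.
banana + kale with both tight: 25.96 servings and 2.468 servings → $13.10.
The minimum over all feasible corners is $5.96.

$5.96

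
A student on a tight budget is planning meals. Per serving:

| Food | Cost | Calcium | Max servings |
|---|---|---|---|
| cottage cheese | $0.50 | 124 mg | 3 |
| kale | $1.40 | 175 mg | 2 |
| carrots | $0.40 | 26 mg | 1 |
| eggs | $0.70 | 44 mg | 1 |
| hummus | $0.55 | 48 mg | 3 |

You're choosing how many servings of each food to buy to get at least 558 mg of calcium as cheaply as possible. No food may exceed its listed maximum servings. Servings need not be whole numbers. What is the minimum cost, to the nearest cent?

$2.99

Cost per mg of calcium: cottage cheese $0.0040, kale $0.0080, hummus $0.0115, carrots $0.0154, eggs $0.0159.
Take 3 servings of cottage cheese: +372.0 mg calcium for $1.50 (total $1.50, still need 186.0 mg).
Take 1.063 servings of kale: +186.0 mg calcium for $1.49 (total $2.99, still need 0.0 mg).
Filling from the cheapest source first is optimal under one linear minimum: $2.99.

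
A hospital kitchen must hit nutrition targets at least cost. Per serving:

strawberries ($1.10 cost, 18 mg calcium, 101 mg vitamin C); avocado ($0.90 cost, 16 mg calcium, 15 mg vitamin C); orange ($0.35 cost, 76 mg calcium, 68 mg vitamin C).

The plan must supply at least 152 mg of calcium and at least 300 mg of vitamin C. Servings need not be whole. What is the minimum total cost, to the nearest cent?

With two linear requirements the optimum uses one or two foods; enumerate the corners.
strawberries only: max(152/18, 300/101) = 8.444 servings → $9.29.
avocado only: max(152/16, 300/15) = 20 servings → $18.00.
orange only: max(152/76, 300/68) = 4.412 servings → $1.54.
strawberries + avocado with both tight: 1.872 servings and 7.394 servings → $8.71.
strawberries + orange with both tight: 1.932 servings and 1.542 servings → $2.66.
avocado + orange: intersection lies outside the first quadrant.
Cheapest feasible corner: $1.54.

$1.54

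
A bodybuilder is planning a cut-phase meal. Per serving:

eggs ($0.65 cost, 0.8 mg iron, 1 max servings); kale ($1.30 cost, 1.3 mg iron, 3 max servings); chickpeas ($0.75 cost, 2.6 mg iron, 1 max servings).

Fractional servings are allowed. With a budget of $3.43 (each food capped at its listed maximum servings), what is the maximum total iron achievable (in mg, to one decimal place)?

Iron per dollar: chickpeas 3.467, eggs 1.231, kale 1.
Take 1 serving of chickpeas: spends $0.75, +2.6 mg iron (running total 2.6 mg).
Take 1 serving of eggs: spends $0.65, +0.8 mg iron (running total 3.4 mg).
Take 1.562 servings of kale: spends $2.03, +2.0 mg iron (running total 5.4 mg).
Greedy by best ratio exhausts the cost allowance optimally: 5.4 mg.

5.4 mg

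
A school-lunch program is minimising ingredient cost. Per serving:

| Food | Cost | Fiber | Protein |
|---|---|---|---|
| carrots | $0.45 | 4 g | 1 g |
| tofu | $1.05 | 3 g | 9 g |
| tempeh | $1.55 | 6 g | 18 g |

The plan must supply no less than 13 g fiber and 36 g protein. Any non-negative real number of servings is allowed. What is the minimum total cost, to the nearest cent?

carrots only: max(13/4, 36/1) = 36 servings → $16.20.
tofu only: max(13/3, 36/9) = 4.333 servings → $4.55.
tempeh only: max(13/6, 36/18) = 2.167 servings → $3.36.
carrots + tofu with both tight: 0.2727 servings and 3.97 servings → $4.29.
carrots + tempeh with both tight: 0.2727 servings and 1.985 servings → $3.20.
tofu + tempeh (both tight): parallel constraints — no distinct corner.
So the least-cost plan costs $3.20.

$3.20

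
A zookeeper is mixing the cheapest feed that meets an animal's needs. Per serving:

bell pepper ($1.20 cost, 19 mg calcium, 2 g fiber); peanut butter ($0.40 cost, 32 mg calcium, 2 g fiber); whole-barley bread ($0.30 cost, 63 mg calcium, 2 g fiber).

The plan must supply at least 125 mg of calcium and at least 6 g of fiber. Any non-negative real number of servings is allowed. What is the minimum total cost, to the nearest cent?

bell pepper only: max(125/19, 6/2) = 6.579 servings → $7.89.
peanut butter only: max(125/32, 6/2) = 3.906 servings → $1.56.
whole-barley bread only: max(125/63, 6/2) = 3 servings → $0.90.
bell pepper + peanut butter with both targets exact would need a negative amount; discard.
bell pepper + whole-barley bread with both tight: 1.455 servings and 1.545 servings → $2.21.
peanut butter + whole-barley bread with both tight: 2.065 servings and 0.9355 servings → $1.11.
So the least-cost plan costs $0.90.

$0.90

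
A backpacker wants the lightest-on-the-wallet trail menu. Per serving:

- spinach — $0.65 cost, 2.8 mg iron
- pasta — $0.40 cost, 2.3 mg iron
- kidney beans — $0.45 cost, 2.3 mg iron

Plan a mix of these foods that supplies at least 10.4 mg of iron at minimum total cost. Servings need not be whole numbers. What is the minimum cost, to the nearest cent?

Cost per mg of iron: pasta $0.1739, kidney beans $0.1957, spinach $0.2321.
With no serving limits, use only pasta: 10.4 mg / 2.3 mg = 4.522 servings × $0.40 = $1.81.

$1.81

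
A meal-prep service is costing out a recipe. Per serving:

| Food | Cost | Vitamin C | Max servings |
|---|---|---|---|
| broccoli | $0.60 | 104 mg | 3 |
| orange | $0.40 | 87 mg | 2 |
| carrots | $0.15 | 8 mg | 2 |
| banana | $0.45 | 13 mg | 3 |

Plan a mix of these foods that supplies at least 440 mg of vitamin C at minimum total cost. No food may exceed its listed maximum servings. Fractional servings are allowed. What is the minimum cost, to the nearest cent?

$2.33

Cost per mg of vitamin C: orange $0.0046, broccoli $0.0058, carrots $0.0187, banana $0.0346.
Take 2 servings of orange: +174.0 mg vitamin C for $0.80 (total $0.80, still need 266.0 mg).
Take 2.558 servings of broccoli: +266.0 mg vitamin C for $1.53 (total $2.33, still need 0.0 mg).
Filling from the cheapest source first is optimal under one linear minimum: $2.33.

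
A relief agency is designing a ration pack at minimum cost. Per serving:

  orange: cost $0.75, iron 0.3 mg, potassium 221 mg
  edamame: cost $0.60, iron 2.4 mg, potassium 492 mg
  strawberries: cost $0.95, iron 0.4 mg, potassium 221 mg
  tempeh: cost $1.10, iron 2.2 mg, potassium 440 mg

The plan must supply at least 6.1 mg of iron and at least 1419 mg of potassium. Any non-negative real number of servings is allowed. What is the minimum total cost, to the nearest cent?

At the optimum either one food covers both requirements or two foods hit both targets exactly; no other combination can be cheaper.
orange only: max(6.1/0.3, 1419/221) = 20.33 servings → $15.25.
edamame only: max(6.1/2.4, 1419/492) = 2.884 servings → $1.73.
strawberries only: max(6.1/0.4, 1419/221) = 15.25 servings → $14.49.
tempeh only: max(6.1/2.2, 1419/440) = 3.225 servings → $3.55.
orange + edamame with both tight: 1.056 servings and 2.41 servings → $2.24.
orange + strawberries: the both-tight solution has a negative serving — not a feasible corner.
orange + tempeh with both tight: 1.236 servings and 2.604 servings → $3.79.
edamame + strawberries with both tight: 2.34 servings and 1.212 servings → $2.56.
edamame + tempeh: intersection lies outside the first quadrant.
strawberries + tempeh with both tight: 1.411 servings and 2.516 servings → $4.11.
The minimum over all feasible corners is $1.73.

$1.73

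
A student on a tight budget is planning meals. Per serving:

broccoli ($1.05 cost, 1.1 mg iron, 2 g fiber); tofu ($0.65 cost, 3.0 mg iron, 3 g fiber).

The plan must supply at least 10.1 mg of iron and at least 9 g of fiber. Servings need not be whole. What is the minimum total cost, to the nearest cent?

With two linear requirements the optimum uses one or two foods; enumerate the corners.
broccoli only: max(10.1/1.1, 9/2) = 9.182 servings → $9.64.
tofu only: max(10.1/3.0, 9/3) = 3.367 servings → $2.19.
broccoli + tofu with both targets exact would need a negative amount; discard.
So the least-cost plan costs $2.19.

$2.19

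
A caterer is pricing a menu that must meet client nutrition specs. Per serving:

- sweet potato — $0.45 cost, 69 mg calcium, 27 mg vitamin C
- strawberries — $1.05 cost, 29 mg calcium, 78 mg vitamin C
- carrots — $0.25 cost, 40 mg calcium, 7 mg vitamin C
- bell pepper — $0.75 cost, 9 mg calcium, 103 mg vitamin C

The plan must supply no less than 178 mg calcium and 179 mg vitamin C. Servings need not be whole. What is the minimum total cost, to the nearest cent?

$1.92

At the optimum either one food covers both requirements or two foods hit both targets exactly; no other combination can be cheaper.
sweet potato only: max(178/69, 179/27) = 6.63 servings → $2.98.
strawberries only: max(178/29, 179/78) = 6.138 servings → $6.44.
carrots only: max(178/40, 179/7) = 25.57 servings → $6.39.
bell pepper only: max(178/9, 179/103) = 19.78 servings → $14.83.
sweet potato + strawberries with both tight: 1.89 servings and 1.641 servings → $2.57.
sweet potato + carrots: intersection lies outside the first quadrant.
sweet potato + bell pepper with both tight: 2.436 servings and 1.099 servings → $1.92.
strawberries + carrots with both tight: 2.027 servings and 2.98 servings → $2.87.
strawberries + bell pepper with both targets exact would need a negative amount; discard.
carrots + bell pepper with both tight: 4.122 servings and 1.458 servings → $2.12.
Cheapest feasible corner: $1.92.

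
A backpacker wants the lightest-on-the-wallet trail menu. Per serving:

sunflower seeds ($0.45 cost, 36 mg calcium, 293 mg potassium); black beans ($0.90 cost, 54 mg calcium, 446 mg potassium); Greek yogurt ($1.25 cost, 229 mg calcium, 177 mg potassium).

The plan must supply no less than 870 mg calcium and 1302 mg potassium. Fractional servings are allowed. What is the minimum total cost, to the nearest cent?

sunflower seeds only: max(870/36, 1302/293) = 24.17 servings → $10.88.
black beans only: max(870/54, 1302/446) = 16.11 servings → $14.50.
Greek yogurt only: max(870/229, 1302/177) = 7.356 servings → $9.19.
sunflower seeds + black beans: intersection lies outside the first quadrant.
sunflower seeds + Greek yogurt with both tight: 2.374 servings and 3.426 servings → $5.35.
black beans + Greek yogurt with both tight: 1.557 servings and 3.432 servings → $5.69.
The minimum over all feasible corners is $5.35.

$5.35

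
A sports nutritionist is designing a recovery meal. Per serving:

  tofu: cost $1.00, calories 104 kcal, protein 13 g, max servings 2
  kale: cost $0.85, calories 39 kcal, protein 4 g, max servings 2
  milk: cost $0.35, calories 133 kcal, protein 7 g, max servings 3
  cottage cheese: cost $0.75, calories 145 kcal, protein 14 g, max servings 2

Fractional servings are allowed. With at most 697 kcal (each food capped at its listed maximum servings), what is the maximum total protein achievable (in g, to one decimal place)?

Protein per kcal: tofu 0.125, kale 0.1026, cottage cheese 0.09655, milk 0.05263.
Take 2 servings of tofu: uses 208 kcal, +26.0 g protein (running total 26.0 g).
Take 2 servings of kale: uses 78 kcal, +8.0 g protein (running total 34.0 g).
Take 2 servings of cottage cheese: uses 290 kcal, +28.0 g protein (running total 62.0 g).
Take 0.9098 servings of milk: uses 121 kcal, +6.4 g protein (running total 68.4 g).
Greedy by best ratio exhausts the calories allowance optimally: 68.4 g.

68.4 g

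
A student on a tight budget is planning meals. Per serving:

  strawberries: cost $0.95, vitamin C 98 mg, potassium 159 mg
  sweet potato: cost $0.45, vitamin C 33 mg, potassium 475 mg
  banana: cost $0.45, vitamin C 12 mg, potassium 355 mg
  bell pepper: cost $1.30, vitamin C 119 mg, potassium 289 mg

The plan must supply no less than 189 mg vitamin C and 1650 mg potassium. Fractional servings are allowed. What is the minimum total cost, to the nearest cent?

strawberries only: max(189/98, 1650/159) = 10.38 servings → $9.86.
sweet potato only: max(189/33, 1650/475) = 5.727 servings → $2.58.
banana only: max(189/12, 1650/355) = 15.75 servings → $7.09.
bell pepper only: max(189/119, 1650/289) = 5.709 servings → $7.42.
strawberries + sweet potato with both tight: 0.8553 servings and 3.187 servings → $2.25.
strawberries + banana with both tight: 1.438 servings and 4.004 servings → $3.17.
strawberries + bell pepper: the both-tight solution has a negative serving — not a feasible corner.
sweet potato + banana with both targets exact would need a negative amount; discard.
sweet potato + bell pepper with both tight: 3.016 servings and 0.7518 servings → $2.33.
banana + bell pepper with both tight: 3.655 servings and 1.22 servings → $3.23.
So the least-cost plan costs $2.25.

$2.25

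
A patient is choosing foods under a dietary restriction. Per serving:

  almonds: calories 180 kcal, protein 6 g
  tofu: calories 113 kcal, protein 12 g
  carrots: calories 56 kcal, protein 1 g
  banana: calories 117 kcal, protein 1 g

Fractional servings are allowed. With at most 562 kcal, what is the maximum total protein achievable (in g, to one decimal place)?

59.7 g

Protein per kcal: tofu 0.1062, almonds 0.03333, carrots 0.01786, banana 0.008547.
With no serving limits, spend the whole calories allowance on tofu: 562 kcal / 113 kcal × 12 g = 59.7 g.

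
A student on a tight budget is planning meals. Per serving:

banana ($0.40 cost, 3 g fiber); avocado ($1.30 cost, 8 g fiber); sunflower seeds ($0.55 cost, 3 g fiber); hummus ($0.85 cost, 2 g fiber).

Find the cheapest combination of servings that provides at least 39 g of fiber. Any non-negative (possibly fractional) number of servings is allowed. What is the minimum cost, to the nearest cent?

$5.20

Cost per g of fiber: banana $0.1333, avocado $0.1625, sunflower seeds $0.1833, hummus $0.4250.
With no serving limits, use only banana: 39 g / 3 g = 13 servings × $0.40 = $5.20.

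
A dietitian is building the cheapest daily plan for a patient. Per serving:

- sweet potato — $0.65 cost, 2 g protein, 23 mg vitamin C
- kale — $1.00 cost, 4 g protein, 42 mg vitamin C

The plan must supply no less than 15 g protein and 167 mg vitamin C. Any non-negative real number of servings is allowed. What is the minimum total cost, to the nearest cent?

$3.98

A basic optimal solution has at most two foods positive. Try each food alone and each pair with both targets met exactly.
sweet potato only: max(15/2, 167/23) = 7.5 servings → $4.88.
kale only: max(15/4, 167/42) = 3.976 servings → $3.98.
sweet potato + kale with both tight: 4.75 servings and 1.375 servings → $4.46.
So the least-cost plan costs $3.98.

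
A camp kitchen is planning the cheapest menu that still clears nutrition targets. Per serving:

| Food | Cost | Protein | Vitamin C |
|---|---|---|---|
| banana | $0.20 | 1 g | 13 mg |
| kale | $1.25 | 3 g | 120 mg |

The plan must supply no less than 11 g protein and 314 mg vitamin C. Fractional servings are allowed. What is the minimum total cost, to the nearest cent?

This is a tiny linear program; its minimum lies at a vertex of the feasible set. List the vertices and price them.
banana only: max(11/1, 314/13) = 24.15 servings → $4.83.
kale only: max(11/3, 314/120) = 3.667 servings → $4.58.
banana + kale with both tight: 4.667 servings and 2.111 servings → $3.57.
So the least-cost plan costs $3.57.

$3.57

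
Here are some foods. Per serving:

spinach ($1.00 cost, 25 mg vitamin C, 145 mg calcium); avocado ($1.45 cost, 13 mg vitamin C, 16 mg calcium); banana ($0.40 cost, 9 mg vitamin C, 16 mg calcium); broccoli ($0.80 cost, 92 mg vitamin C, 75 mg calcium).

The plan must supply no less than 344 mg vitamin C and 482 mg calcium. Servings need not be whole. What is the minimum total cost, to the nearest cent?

For a min-cost LP with two ≥-constraints, a basic feasible solution has at most two positive variables.
spinach only: max(344/25, 482/145) = 13.76 servings → $13.76.
avocado only: max(344/13, 482/16) = 30.12 servings → $43.68.
banana only: max(344/9, 482/16) = 38.22 servings → $15.29.
broccoli only: max(344/92, 482/75) = 6.427 servings → $5.14.
spinach + avocado with both tight: 0.5131 servings and 25.47 servings → $37.45.
spinach + banana: the both-tight solution has a negative serving — not a feasible corner.
spinach + broccoli with both tight: 1.617 servings and 3.3 servings → $4.26.
avocado + banana with both tight: 18.22 servings and 11.91 servings → $31.18.
avocado + broccoli with both targets exact would need a negative amount; discard.
banana + broccoli with both tight: 23.27 servings and 1.463 servings → $10.48.
Cheapest feasible corner: $4.26.

$4.26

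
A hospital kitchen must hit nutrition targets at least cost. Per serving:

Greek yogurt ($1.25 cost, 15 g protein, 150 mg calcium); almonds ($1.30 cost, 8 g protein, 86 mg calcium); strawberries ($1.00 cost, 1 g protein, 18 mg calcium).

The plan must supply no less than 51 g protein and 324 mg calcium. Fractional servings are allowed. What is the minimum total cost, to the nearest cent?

Compare the cost at each extreme point of the feasible region.
Greek yogurt only: max(51/15, 324/150) = 3.4 servings → $4.25.
almonds only: max(51/8, 324/86) = 6.375 servings → $8.29.
strawberries only: max(51/1, 324/18) = 51 servings → $51.00.
Greek yogurt + almonds: the both-tight solution has a negative serving — not a feasible corner.
Greek yogurt + strawberries: the both-tight solution has a negative serving — not a feasible corner.
almonds + strawberries with both targets exact would need a negative amount; discard.
Cheapest feasible corner: $4.25.

$4.25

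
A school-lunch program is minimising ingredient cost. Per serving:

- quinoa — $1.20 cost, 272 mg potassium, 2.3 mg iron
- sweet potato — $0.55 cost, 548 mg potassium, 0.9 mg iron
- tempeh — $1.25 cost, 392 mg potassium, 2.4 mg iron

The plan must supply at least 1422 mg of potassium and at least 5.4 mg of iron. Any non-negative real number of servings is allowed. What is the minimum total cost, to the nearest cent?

$2.92

quinoa only: max(1422/272, 5.4/2.3) = 5.228 servings → $6.27.
sweet potato only: max(1422/548, 5.4/0.9) = 6 servings → $3.30.
tempeh only: max(1422/392, 5.4/2.4) = 3.628 servings → $4.53.
quinoa + sweet potato with both tight: 1.654 servings and 1.774 servings → $2.96.
quinoa + tempeh with both targets exact would need a negative amount; discard.
sweet potato + tempeh with both tight: 1.347 servings and 1.745 servings → $2.92.
Cheapest feasible corner: $2.92.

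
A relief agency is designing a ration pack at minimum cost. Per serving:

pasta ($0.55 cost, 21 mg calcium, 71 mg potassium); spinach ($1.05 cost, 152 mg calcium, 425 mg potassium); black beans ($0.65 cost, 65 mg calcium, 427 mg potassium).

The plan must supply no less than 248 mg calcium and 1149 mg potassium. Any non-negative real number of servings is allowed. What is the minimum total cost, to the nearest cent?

Check every corner: each single food scaled to meet both minima, and each pair solved so both constraints bind.
pasta only: max(248/21, 1149/71) = 16.18 servings → $8.90.
spinach only: max(248/152, 1149/425) = 2.704 servings → $2.84.
black beans only: max(248/65, 1149/427) = 3.815 servings → $2.48.
pasta + spinach with both targets exact would need a negative amount; discard.
pasta + black beans with both tight: 7.172 servings and 1.498 servings → $4.92.
spinach + black beans with both tight: 0.8372 servings and 1.858 servings → $2.09.
So the least-cost plan costs $2.09.

$2.09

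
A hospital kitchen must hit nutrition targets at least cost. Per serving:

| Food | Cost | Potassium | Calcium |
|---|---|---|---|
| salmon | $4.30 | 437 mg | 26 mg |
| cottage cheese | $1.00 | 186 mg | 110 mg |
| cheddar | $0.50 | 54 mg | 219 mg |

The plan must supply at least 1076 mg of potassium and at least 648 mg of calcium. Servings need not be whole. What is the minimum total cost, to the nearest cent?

Check every corner: each single food scaled to meet both minima, and each pair solved so both constraints bind.
salmon only: max(1076/437, 648/26) = 24.92 servings → $107.17.
cottage cheese only: max(1076/186, 648/110) = 5.891 servings → $5.89.
cheddar only: max(1076/54, 648/219) = 19.93 servings → $9.96.
salmon + cottage cheese with both targets exact would need a negative amount; discard.
salmon + cheddar with both tight: 2.128 servings and 2.706 servings → $10.50.
cottage cheese + cheddar with both tight: 5.767 servings and 0.06231 servings → $5.80.
So the least-cost plan costs $5.80.

$5.80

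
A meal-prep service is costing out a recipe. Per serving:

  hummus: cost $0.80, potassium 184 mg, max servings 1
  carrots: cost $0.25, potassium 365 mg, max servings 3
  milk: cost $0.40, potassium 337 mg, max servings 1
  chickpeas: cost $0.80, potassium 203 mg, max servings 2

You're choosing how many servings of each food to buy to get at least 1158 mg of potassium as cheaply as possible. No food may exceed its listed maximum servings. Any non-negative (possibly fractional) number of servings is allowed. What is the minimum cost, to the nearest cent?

Cost per mg of potassium: carrots $0.0007, milk $0.0012, chickpeas $0.0039, hummus $0.0043.
Take 3 servings of carrots: +1095.0 mg potassium for $0.75 (total $0.75, still need 63.0 mg).
Take 0.1869 servings of milk: +63.0 mg potassium for $0.07 (total $0.82, still need 0.0 mg).
Filling from the cheapest source first is optimal under one linear minimum: $0.82.

$0.82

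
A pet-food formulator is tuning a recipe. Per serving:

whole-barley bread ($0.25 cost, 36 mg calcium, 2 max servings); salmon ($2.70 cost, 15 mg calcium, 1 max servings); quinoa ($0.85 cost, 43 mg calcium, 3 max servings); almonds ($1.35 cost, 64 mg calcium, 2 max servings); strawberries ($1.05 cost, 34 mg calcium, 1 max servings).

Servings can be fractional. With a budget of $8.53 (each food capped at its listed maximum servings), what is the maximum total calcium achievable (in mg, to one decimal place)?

Calcium per dollar: whole-barley bread 144, quinoa 50.59, almonds 47.41, strawberries 32.38, salmon 5.556.
Take 2 servings of whole-barley bread: spends $0.50, +72.0 mg calcium (running total 72.0 mg).
Take 3 servings of quinoa: spends $2.55, +129.0 mg calcium (running total 201.0 mg).
Take 2 servings of almonds: spends $2.70, +128.0 mg calcium (running total 329.0 mg).
Take 1 serving of strawberries: spends $1.05, +34.0 mg calcium (running total 363.0 mg).
Take 0.6407 servings of salmon: spends $1.73, +9.6 mg calcium (running total 372.6 mg).
Greedy by best ratio exhausts the cost allowance optimally: 372.6 mg.

372.6 mg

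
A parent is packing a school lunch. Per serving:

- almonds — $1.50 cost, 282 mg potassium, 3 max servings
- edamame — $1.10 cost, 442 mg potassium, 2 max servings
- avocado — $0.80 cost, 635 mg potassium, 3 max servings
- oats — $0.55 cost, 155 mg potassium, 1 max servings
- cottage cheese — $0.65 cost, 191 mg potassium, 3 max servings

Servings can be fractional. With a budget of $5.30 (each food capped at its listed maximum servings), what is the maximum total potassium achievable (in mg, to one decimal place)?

Potassium per dollar: avocado 793.8, edamame 401.8, cottage cheese 293.8, oats 281.8, almonds 188.
Take 3 servings of avocado: spends $2.40, +1905.0 mg potassium (running total 1905.0 mg).
Take 2 servings of edamame: spends $2.20, +884.0 mg potassium (running total 2789.0 mg).
Take 1.077 servings of cottage cheese: spends $0.70, +205.7 mg potassium (running total 2994.7 mg).
Filling greedily by potassium-per-dollar is optimal for one linear limit, giving 2994.7 mg.

2994.7 mg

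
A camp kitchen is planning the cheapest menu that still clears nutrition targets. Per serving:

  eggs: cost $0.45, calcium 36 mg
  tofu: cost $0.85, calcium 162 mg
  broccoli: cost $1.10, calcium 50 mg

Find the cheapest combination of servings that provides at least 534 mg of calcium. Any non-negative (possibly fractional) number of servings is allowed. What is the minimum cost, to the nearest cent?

$2.80

Cost per mg of calcium: tofu $0.0052, eggs $0.0125, broccoli $0.0220.
With no serving limits, use only tofu: 534 mg / 162 mg = 3.296 servings × $0.85 = $2.80.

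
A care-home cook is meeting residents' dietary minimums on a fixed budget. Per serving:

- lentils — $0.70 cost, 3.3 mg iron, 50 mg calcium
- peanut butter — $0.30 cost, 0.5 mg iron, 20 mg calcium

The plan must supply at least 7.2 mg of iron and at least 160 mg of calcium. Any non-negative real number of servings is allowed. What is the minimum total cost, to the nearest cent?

$2.24

For a min-cost LP with two ≥-constraints, a basic feasible solution has at most two positive variables.
lentils only: max(7.2/3.3, 160/50) = 3.2 servings → $2.24.
peanut butter only: max(7.2/0.5, 160/20) = 14.4 servings → $4.32.
lentils + peanut butter with both tight: 1.561 servings and 4.098 servings → $2.32.
Cheapest feasible corner: $2.24.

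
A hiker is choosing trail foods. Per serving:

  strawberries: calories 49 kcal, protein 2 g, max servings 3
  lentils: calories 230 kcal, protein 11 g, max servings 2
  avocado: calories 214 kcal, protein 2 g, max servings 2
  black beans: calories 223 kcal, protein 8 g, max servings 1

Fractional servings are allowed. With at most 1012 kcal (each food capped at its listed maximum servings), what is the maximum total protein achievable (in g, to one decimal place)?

Protein per kcal: lentils 0.04783, strawberries 0.04082, black beans 0.03587, avocado 0.009346.
Take 2 servings of lentils: uses 460 kcal, +22.0 g protein (running total 22.0 g).
Take 3 servings of strawberries: uses 147 kcal, +6.0 g protein (running total 28.0 g).
Take 1 serving of black beans: uses 223 kcal, +8.0 g protein (running total 36.0 g).
Take 0.8505 servings of avocado: uses 182 kcal, +1.7 g protein (running total 37.7 g).
Greedy by best ratio exhausts the calories allowance optimally: 37.7 g.

37.7 g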